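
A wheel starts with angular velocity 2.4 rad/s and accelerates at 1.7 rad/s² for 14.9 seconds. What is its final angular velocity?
ω = ω₀ + αt = 2.4 + 1.7 × 14.9 = 27.73 rad/s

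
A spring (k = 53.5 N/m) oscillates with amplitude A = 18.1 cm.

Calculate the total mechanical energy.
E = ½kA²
E = ½kA² = ½×53.5×(0.181)² = 0.8764 J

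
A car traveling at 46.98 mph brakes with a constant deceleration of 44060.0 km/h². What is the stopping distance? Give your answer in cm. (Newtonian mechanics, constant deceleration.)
d = v₀² / (2a) (with unit conversion) = 6487.0 cm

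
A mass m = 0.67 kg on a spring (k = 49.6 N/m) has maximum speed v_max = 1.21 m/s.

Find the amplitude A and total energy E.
½mv²_max = ½kA² → A = v_max√(m/k) = 1.21×√(0.67/49.6) = 0.1406 m = 14.06 cm
E = ½mv²_max = ½×0.67×1.21² = 0.4905 J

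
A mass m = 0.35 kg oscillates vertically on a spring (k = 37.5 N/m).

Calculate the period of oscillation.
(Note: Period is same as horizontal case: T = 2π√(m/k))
T = 2π√(m/k) = 2π√(0.35/37.5) = 0.607 s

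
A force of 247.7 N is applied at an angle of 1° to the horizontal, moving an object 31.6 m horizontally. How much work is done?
W = Fd cosθ = 247.7×31.6×cos(1°) = 7826.1 J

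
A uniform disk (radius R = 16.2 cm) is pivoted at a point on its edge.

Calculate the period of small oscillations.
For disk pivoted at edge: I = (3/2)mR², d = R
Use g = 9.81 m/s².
I/m = (3/2)R² = 0.03937 m²; d = R = 0.162 m
T = 2π√((3/2)R²/(gR)) = 2π√(3R/(2g)) = 0.9889 s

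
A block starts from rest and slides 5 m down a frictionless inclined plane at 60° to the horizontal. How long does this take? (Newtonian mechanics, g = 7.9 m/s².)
a = g sin(θ) = 7.9 × sin(60°) = 6.84 m/s²
t = √(2d/a) = √(2 × 5 / 6.84) = 1.21 s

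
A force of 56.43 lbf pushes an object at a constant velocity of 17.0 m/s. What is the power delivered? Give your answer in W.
P = Fv = 251 N × 17 m/s = 4267 W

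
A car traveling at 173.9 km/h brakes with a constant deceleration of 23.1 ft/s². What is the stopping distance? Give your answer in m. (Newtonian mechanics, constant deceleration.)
d = v₀² / (2a) (with unit conversion) = 165.7 m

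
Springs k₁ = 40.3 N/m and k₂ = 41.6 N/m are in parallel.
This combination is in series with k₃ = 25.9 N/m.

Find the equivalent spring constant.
k₁₂ = k₁ + k₂ = 81.9 N/m (parallel)
1/k_eq = 1/k₁₂ + 1/k₃ → k_eq = 19.68 N/m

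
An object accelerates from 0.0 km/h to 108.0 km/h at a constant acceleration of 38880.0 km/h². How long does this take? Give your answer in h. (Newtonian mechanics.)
t = (v - v₀)/a (with unit conversion) = 0.002778 h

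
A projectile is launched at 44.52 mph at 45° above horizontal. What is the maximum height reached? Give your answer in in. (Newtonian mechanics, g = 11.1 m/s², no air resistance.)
H = v₀²sin²(θ)/(2g) (with unit conversion) = 351.2 in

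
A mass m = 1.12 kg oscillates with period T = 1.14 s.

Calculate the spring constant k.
T = 2π√(m/k) → k = m(2π/T)² = 1.12×(2π/1.14)² = 34.02 N/m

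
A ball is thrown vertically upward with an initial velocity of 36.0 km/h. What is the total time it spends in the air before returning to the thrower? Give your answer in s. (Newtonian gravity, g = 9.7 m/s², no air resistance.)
t_total = 2v₀/g (with unit conversion) = 2.062 s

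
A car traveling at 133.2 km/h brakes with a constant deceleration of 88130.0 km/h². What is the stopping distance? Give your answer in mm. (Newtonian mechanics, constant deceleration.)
d = v₀² / (2a) (with unit conversion) = 100700.0 mm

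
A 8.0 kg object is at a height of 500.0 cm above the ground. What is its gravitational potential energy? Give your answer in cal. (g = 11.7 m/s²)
PE = mgh = 8 kg × 11.7 m/s² × 5 m = 468 J = 111.9 cal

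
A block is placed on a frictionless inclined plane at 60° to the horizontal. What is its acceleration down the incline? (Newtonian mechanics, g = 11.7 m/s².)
a = g sin(θ) = 11.7 × sin(60°) = 11.7 × 0.866 = 10.13 m/s²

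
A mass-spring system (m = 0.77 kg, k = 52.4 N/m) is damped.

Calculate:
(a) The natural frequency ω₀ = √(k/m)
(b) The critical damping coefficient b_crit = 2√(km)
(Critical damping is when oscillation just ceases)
ω₀ = √(k/m) = √(52.4/0.77) = 8.249 rad/s
b_crit = 2√(km) = 2√(52.4×0.77) = 12.7 kg/s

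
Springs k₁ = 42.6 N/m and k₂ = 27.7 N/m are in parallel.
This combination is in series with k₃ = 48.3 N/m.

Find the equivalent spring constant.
k₁₂ = k₁ + k₂ = 70.3 N/m (parallel)
1/k_eq = 1/k₁₂ + 1/k₃ → k_eq = 28.63 N/m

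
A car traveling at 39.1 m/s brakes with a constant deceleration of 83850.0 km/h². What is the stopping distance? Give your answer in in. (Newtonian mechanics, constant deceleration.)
d = v₀² / (2a) (with unit conversion) = 4651.0 in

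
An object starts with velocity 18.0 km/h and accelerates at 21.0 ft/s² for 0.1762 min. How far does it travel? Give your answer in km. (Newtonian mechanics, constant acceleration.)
d = v₀t + ½at² (with unit conversion) = 0.4106 km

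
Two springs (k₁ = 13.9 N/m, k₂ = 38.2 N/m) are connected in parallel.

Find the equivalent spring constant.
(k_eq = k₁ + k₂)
k_eq = k₁ + k₂ = 13.9 + 38.2 = 52.1 N/m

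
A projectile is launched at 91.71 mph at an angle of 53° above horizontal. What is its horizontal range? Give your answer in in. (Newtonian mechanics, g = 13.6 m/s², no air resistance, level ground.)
R = v₀² sin(2θ) / g (with unit conversion) = 4677.0 in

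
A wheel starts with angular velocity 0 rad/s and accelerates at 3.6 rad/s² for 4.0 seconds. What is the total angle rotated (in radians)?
θ = ω₀t + ½αt² = 0×4.0 + ½×3.6×4.0² = 28.8 rad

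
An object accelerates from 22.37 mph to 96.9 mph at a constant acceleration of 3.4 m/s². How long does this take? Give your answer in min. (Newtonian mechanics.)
t = (v - v₀)/a (with unit conversion) = 0.1633 min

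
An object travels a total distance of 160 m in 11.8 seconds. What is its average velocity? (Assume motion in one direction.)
v_avg = Δd / Δt = 160 / 11.8 = 13.56 m/s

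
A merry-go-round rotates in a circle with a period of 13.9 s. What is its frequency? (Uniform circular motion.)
f = 1/T = 1/13.9 = 0.0719 Hz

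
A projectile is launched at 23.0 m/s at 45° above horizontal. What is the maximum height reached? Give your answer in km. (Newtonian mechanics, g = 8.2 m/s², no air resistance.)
H = v₀²sin²(θ)/(2g) (with unit conversion) = 0.01613 km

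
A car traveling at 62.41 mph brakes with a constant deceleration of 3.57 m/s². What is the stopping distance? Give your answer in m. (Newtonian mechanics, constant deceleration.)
d = v₀² / (2a) (with unit conversion) = 109.0 m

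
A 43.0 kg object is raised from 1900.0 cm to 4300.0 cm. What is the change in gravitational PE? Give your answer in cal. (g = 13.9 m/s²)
ΔPE = mg(h₂ − h₁) = 43 kg × 13.9 m/s² × (43 − 19) m = 1.434e+04 J = 3428.0 cal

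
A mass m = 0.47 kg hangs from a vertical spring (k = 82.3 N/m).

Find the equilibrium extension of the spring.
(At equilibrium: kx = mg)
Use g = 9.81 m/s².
x_eq = mg/k = 0.47×9.81/82.3 = 0.05602 m = 5.602 cm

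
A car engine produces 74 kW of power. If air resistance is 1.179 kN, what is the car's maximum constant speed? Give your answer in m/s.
P = Fv → v = P/F = 74000 W / 1179 N = 62.77 m/s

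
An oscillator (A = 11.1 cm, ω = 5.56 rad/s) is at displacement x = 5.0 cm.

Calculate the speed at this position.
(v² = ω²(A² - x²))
v = ω√(A² − x²) = 5.56×√(0.111² − 0.05²) = 0.551 m/s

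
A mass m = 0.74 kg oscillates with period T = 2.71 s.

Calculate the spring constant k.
T = 2π√(m/k) → k = m(2π/T)² = 0.74×(2π/2.71)² = 3.978 N/m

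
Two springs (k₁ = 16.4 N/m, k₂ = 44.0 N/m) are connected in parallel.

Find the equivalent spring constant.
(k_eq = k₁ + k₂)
k_eq = k₁ + k₂ = 16.4 + 44.0 = 60.4 N/m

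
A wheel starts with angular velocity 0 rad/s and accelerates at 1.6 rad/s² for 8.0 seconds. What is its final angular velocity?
ω = ω₀ + αt = 0 + 1.6 × 8.0 = 12.8 rad/s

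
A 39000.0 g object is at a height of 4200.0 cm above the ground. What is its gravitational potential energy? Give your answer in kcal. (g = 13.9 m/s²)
PE = mgh = 39 kg × 13.9 m/s² × 42 m = 2.277e+04 J = 5.442 kcal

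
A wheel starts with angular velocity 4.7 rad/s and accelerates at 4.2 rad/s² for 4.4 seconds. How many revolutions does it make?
θ = ω₀t + ½αt² = 4.7×4.4 + ½×4.2×4.4² = 61.34 rad
Revolutions = θ/(2π) = 61.34/(2π) = 9.76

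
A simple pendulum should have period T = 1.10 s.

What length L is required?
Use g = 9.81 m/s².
T = 2π√(L/g) → L = g(T/2π)² = 9.81×(1.1/2π)² = 0.3007 m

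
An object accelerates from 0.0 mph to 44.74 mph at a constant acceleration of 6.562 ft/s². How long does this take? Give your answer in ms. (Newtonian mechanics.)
t = (v - v₀)/a (with unit conversion) = 10000.0 ms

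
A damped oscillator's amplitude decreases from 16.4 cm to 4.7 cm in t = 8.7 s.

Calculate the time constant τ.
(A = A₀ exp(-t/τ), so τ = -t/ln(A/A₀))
A/A₀ = 4.7/16.4 = 0.2866; ln(A/A₀) = -1.25
τ = −t/ln(A/A₀) = −8.7/-1.25 = 6.962 s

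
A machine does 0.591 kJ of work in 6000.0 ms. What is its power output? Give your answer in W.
P = W/t = 591 J / 6 s = 98.5 W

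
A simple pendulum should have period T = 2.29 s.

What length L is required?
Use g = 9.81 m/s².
T = 2π√(L/g) → L = g(T/2π)² = 9.81×(2.29/2π)² = 1.303 m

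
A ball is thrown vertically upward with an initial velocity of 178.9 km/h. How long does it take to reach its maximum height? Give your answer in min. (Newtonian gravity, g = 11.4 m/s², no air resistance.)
t_up = v₀/g (with unit conversion) = 0.07265 min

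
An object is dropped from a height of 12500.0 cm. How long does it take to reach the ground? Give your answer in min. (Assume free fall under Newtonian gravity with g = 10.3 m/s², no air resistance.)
t = √(2h/g) (with unit conversion) = 0.08211 min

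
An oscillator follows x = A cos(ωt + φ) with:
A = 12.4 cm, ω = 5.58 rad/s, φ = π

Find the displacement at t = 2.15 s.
x = A cos(ωt + φ) = 12.4×cos(5.58×2.15 + π) = -10.44 cm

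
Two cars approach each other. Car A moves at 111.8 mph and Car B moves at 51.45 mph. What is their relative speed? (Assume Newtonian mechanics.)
v_rel = v_A + v_B = 111.8 + 51.45 = 163.2 mph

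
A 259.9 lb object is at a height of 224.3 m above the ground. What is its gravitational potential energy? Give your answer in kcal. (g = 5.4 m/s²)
PE = mgh = 117.9 kg × 5.4 m/s² × 224.3 m = 1.428e+05 J = 34.13 kcal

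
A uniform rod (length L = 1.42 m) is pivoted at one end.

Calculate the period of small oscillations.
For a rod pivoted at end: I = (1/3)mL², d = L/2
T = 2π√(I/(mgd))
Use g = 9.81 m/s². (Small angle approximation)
I/m = (1/3)L² = 0.6721 m²; d = L/2 = 0.71 m
T = 2π√(I/(mgd)) = 2π√(0.6721/(9.81×0.71)) = 1.952 s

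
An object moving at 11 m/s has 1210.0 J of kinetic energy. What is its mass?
KE = ½mv² → m = 2KE/v² = 2×1210.0/11² = 20.0 kg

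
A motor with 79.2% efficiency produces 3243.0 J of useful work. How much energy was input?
W_in = W_out/η = 3243.0/0.792 = 4094.7 J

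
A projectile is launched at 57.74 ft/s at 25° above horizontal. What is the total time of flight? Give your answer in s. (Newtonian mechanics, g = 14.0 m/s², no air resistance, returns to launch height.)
T = 2v₀sin(θ)/g (with unit conversion) = 1.063 s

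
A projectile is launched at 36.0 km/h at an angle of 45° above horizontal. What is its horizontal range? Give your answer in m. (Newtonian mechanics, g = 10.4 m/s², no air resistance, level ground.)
R = v₀² sin(2θ) / g (with unit conversion) = 9.615 m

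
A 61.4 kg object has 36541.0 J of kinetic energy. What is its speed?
KE = ½mv² → v = √(2KE/m) = √(2×36541.0/61.4) = 34.5 m/s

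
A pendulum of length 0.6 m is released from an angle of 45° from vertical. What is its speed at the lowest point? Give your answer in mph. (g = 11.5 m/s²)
h = L(1 − cosθ) = 0.6×(1 − cos45°) = 0.1757 m
v = √(2gh) = √(2×11.5×0.1757) = 2.01 m/s = 4.497 mph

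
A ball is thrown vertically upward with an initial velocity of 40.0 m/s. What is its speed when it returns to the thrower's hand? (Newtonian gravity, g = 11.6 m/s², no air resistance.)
By conservation of energy, the ball returns at the same speed = 40.0 m/s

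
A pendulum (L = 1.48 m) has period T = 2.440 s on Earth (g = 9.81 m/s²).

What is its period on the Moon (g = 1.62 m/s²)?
T = 2π√(L/g), so T_moon/T_earth = √(g_earth/g_moon)
T_moon = 2π√(1.48/1.62) = 6.006 s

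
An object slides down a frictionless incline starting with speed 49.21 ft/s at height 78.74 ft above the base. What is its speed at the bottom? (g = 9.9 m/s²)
½mv₀² + mgh = ½mv² → v = √(v₀² + 2gh) = √(15² + 2×9.9×24) = 26.46 m/s = 86.81 ft/s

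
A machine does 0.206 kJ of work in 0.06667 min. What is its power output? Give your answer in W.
P = W/t = 206 J / 4 s = 51.5 W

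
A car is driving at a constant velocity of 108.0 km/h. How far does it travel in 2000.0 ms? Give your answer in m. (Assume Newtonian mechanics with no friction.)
d = vt (with unit conversion) = 60.0 m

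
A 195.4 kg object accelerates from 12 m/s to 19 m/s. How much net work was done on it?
W_net = ΔKE = ½m(v₂² − v₁²) = ½×195.4×(19² − 12²) = 21200.9 J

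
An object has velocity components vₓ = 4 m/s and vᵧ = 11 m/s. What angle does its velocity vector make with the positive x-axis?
θ = arctan(vᵧ/vₓ) = arctan(11/4) = 70.02°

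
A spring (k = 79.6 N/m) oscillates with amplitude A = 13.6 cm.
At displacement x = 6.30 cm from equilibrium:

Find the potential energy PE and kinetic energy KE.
E_total = ½kA² = ½×79.6×(0.136)² = 0.7361 J
PE = ½kx² = ½×79.6×(0.063)² = 0.158 J
KE = E_total − PE = 0.5782 J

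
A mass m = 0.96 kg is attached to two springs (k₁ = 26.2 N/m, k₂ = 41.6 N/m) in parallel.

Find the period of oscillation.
k_eq = k₁+k₂ = 67.8 N/m
T = 2π√(m/k_eq) = 2π√(0.96/67.8) = 0.7477 s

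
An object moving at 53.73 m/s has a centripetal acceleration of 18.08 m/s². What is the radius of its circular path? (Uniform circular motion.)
r = v²/a_c = 53.73²/18.08 = 159.67 m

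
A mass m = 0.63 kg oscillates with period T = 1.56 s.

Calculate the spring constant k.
T = 2π√(m/k) → k = m(2π/T)² = 0.63×(2π/1.56)² = 10.22 N/m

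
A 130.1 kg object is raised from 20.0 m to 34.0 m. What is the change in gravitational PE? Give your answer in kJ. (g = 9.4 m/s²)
ΔPE = mg(h₂ − h₁) = 130.1 kg × 9.4 m/s² × (34 − 20) m = 1.712e+04 J = 17.12 kJ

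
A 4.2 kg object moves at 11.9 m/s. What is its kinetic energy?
KE = ½mv² = ½×4.2×11.9² = 297.381 J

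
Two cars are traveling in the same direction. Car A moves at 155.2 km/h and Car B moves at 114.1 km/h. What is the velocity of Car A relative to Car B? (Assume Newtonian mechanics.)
v_rel = v_A - v_B = 155.2 - 114.1 = 41.1 km/h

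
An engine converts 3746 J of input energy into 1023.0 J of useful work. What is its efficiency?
η = W_out/W_in = 1023.0/3746 = 0.2731 = 27.31%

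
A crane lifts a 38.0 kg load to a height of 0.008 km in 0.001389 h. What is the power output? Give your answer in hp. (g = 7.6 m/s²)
W = mgh = 38×7.6×8 = 2310 J
P = W/t = 2310/5 = 462 W = 0.6196 hp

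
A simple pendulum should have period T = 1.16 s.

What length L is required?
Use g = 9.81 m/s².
T = 2π√(L/g) → L = g(T/2π)² = 9.81×(1.16/2π)² = 0.3344 m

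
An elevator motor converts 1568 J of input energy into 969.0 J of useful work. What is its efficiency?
η = W_out/W_in = 969.0/1568 = 0.618 = 61.8%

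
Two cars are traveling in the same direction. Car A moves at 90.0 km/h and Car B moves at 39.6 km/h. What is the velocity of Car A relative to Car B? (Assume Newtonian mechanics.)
v_rel = v_A - v_B = 90.0 - 39.6 = 50.4 km/h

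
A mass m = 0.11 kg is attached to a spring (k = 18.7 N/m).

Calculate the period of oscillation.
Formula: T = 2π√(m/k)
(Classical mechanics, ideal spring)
T = 2π√(m/k) = 2π√(0.11/18.7) = 0.4819 s; f = 1/T = 2.075 Hz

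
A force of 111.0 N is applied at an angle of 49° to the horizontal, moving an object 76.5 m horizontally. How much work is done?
W = Fd cosθ = 111.0×76.5×cos(49°) = 5570.9 J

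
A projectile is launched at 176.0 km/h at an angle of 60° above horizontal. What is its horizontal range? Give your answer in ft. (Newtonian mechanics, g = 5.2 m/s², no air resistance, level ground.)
R = v₀² sin(2θ) / g (with unit conversion) = 1306.0 ft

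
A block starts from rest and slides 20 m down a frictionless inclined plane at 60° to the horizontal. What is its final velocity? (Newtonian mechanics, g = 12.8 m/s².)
a = g sin(θ) = 12.8 × sin(60°) = 11.09 m/s²
v = √(2ad) = √(2 × 11.09 × 20) = 21.06 m/s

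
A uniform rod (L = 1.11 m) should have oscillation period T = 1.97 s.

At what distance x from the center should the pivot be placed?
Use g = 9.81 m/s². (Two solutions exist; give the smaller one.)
T = 2π√((L²/12 + x²)/(gx)). Let c = T²g/(4π²) = 0.9644.
x² − cx + L²/12 = 0 → x = (c − √(c² − L²/3))/2 = 0.1219 m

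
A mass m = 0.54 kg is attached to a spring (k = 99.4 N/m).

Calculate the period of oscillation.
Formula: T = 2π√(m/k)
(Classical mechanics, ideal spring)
T = 2π√(m/k) = 2π√(0.54/99.4) = 0.4631 s; f = 1/T = 2.159 Hz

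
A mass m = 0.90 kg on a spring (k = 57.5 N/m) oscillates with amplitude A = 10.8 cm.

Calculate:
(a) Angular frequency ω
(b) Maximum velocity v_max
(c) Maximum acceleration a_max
ω = √(k/m) = √(57.5/0.9) = 7.993 rad/s
v_max = ωA = 7.993×0.108 = 0.8632 m/s
a_max = ω²A = 7.993²×0.108 = 6.9 m/s²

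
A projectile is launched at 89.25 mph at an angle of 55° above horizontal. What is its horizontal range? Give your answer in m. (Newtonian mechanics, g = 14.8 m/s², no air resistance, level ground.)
R = v₀² sin(2θ) / g (with unit conversion) = 101.1 m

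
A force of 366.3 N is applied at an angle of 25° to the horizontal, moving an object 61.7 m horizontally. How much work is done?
W = Fd cosθ = 366.3×61.7×cos(25°) = 20483.0 J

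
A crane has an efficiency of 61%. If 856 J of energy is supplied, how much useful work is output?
W_out = η × W_in = 0.61 × 856 = 522.16 J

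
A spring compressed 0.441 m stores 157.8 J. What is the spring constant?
PE = ½kx² → k = 2PE/x² = 2×157.8/0.441² = 1623.0 N/m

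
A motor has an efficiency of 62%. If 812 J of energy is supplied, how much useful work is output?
W_out = η × W_in = 0.62 × 812 = 503.44 J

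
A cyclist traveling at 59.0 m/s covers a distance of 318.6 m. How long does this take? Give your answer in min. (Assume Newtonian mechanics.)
t = d/v (with unit conversion) = 0.09 min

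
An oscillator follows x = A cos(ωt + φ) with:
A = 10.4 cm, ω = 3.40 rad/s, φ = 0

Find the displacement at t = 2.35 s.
x = A cos(ωt + φ) = 10.4×cos(3.4×2.35 + 0) = -1.41 cm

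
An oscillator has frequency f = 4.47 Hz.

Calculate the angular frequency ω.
ω = 2πf = 2π×4.47 = 28.09 rad/s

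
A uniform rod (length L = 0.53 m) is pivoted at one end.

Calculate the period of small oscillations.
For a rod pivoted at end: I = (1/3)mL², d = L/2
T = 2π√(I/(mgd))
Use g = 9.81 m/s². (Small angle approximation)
I/m = (1/3)L² = 0.09363 m²; d = L/2 = 0.265 m
T = 2π√(I/(mgd)) = 2π√(0.09363/(9.81×0.265)) = 1.192 s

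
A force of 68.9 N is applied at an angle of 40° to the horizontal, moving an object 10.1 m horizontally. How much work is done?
W = Fd cosθ = 68.9×10.1×cos(40°) = 533.08 J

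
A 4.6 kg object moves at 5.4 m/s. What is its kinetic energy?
KE = ½mv² = ½×4.6×5.4² = 67.068 J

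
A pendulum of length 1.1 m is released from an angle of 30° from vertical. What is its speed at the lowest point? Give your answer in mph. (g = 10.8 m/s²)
h = L(1 − cosθ) = 1.1×(1 − cos30°) = 0.1474 m
v = √(2gh) = √(2×10.8×0.1474) = 1.784 m/s = 3.991 mph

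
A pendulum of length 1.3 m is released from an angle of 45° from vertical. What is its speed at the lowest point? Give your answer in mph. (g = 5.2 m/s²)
h = L(1 − cosθ) = 1.3×(1 − cos45°) = 0.3808 m
v = √(2gh) = √(2×5.2×0.3808) = 1.99 m/s = 4.451 mph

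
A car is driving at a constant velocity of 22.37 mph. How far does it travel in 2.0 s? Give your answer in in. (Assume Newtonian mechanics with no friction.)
d = vt (with unit conversion) = 787.4 in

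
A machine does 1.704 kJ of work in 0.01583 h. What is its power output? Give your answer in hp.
P = W/t = 1704 J / 56.99 s = 29.9 W = 0.0401 hp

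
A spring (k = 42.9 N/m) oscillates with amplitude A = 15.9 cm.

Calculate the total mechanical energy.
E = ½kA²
E = ½kA² = ½×42.9×(0.159)² = 0.5423 J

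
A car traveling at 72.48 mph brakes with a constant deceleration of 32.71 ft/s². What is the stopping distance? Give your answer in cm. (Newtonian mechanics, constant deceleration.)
d = v₀² / (2a) (with unit conversion) = 5265.0 cm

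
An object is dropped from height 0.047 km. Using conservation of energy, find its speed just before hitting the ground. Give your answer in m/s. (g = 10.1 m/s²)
mgh = ½mv² → v = √(2gh) = √(2×10.1×47) = 30.81 m/s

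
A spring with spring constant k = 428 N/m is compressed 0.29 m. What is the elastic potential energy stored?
PE = ½kx² = ½×428×0.29² = 18.0 J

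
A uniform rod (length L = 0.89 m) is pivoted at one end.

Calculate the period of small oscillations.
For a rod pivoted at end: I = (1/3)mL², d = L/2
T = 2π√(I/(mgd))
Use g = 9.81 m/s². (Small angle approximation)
I/m = (1/3)L² = 0.264 m²; d = L/2 = 0.445 m
T = 2π√(I/(mgd)) = 2π√(0.264/(9.81×0.445)) = 1.545 s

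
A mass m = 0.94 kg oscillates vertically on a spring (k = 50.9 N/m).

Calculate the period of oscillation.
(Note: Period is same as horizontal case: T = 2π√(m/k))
T = 2π√(m/k) = 2π√(0.94/50.9) = 0.8539 s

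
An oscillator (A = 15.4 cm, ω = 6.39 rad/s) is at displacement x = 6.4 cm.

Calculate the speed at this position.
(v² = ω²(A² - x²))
v = ω√(A² − x²) = 6.39×√(0.154² − 0.064²) = 0.8951 m/s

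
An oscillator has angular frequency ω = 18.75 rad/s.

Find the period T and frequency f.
T = 2π/ω = 2π/18.75 = 0.3351 s; f = ω/2π = 2.984 Hz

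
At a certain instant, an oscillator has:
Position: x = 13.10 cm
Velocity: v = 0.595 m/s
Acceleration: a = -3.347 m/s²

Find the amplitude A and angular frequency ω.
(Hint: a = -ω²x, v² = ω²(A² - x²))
a = −ω²x → ω = √(|a|/x) = √(3.347/0.131) = 5.055 rad/s
v² = ω²(A² − x²) → A = √(x² + v²/ω²) = √(0.131² + 0.595²/5.055²) = 0.1761 m = 17.61 cm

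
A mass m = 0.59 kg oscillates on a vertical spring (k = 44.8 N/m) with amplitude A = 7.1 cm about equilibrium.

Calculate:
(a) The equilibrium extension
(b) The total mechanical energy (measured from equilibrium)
x_eq = mg/k = 0.59×9.81/44.8 = 0.1292 m = 12.92 cm
E = ½kA² = ½×44.8×(0.071)² = 0.1129 J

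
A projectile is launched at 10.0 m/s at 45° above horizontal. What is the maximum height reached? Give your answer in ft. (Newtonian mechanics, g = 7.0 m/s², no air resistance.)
H = v₀²sin²(θ)/(2g) (with unit conversion) = 11.72 ft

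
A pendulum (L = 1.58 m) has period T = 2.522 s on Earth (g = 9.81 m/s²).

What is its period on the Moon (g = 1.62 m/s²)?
T = 2π√(L/g), so T_moon/T_earth = √(g_earth/g_moon)
T_moon = 2π√(1.58/1.62) = 6.205 s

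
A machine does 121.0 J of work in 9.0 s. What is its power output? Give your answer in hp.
P = W/t = 121 J / 9 s = 13.44 W = 0.01803 hp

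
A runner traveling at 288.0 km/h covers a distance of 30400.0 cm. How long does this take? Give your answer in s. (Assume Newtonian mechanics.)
t = d/v (with unit conversion) = 3.8 s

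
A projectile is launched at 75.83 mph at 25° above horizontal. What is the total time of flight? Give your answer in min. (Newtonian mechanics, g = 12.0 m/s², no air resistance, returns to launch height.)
T = 2v₀sin(θ)/g (with unit conversion) = 0.0398 min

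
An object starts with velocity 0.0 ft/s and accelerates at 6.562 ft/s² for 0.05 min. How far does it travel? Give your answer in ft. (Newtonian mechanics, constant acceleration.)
d = v₀t + ½at² (with unit conversion) = 29.53 ft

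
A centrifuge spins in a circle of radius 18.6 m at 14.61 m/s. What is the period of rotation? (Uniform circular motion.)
T = 2πr/v = 2π×18.6/14.61 = 8.0 s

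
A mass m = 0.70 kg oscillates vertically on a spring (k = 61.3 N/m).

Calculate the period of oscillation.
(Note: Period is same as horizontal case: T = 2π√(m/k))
T = 2π√(m/k) = 2π√(0.7/61.3) = 0.6714 s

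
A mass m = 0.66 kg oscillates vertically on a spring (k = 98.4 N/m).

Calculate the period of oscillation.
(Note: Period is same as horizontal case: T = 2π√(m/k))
T = 2π√(m/k) = 2π√(0.66/98.4) = 0.5146 s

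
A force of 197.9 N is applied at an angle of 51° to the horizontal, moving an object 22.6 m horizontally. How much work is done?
W = Fd cosθ = 197.9×22.6×cos(51°) = 2814.7 J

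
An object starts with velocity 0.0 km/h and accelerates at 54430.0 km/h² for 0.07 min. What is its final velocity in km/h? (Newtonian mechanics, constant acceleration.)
v = v₀ + at (with unit conversion) = 63.5 km/h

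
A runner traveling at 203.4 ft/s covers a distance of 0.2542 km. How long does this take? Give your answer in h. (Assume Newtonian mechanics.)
t = d/v (with unit conversion) = 0.001139 h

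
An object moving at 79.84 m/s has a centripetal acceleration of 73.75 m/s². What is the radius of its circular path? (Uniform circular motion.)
r = v²/a_c = 79.84²/73.75 = 86.43 m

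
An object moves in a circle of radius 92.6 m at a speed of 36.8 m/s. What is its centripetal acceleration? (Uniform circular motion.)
a_c = v²/r = 36.8²/92.6 = 1354.24/92.6 = 14.62 m/s²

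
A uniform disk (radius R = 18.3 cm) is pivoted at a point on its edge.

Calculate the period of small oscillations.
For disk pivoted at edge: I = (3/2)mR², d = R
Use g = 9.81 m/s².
I/m = (3/2)R² = 0.05023 m²; d = R = 0.183 m
T = 2π√((3/2)R²/(gR)) = 2π√(3R/(2g)) = 1.051 s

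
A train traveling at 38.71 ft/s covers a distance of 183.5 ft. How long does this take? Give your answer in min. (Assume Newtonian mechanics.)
t = d/v (with unit conversion) = 0.07901 min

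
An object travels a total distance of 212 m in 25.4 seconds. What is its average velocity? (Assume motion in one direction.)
v_avg = Δd / Δt = 212 / 25.4 = 8.35 m/s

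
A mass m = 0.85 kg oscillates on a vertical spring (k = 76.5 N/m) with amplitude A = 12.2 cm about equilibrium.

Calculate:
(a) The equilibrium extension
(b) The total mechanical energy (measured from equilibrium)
x_eq = mg/k = 0.85×9.81/76.5 = 0.109 m = 10.9 cm
E = ½kA² = ½×76.5×(0.122)² = 0.5693 J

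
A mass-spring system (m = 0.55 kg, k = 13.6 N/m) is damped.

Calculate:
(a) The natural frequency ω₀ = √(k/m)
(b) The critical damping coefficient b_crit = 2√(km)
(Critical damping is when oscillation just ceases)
ω₀ = √(k/m) = √(13.6/0.55) = 4.973 rad/s
b_crit = 2√(km) = 2√(13.6×0.55) = 5.47 kg/s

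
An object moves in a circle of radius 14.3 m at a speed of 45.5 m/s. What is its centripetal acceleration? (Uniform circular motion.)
a_c = v²/r = 45.5²/14.3 = 2070.25/14.3 = 144.77 m/s²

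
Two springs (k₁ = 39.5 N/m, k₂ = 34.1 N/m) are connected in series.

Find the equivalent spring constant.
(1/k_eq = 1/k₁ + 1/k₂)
1/k_eq = 1/39.5 + 1/34.1 = 0.054642; k_eq = 18.3 N/m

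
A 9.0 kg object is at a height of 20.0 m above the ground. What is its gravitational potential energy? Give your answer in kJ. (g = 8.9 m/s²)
PE = mgh = 9 kg × 8.9 m/s² × 20 m = 1602 J = 1.602 kJ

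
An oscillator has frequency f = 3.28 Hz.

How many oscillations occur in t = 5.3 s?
n = f×t = 3.28×5.3 = 17.38 oscillations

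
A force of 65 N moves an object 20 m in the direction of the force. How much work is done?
W = Fd = 65×20 = 1300.0 J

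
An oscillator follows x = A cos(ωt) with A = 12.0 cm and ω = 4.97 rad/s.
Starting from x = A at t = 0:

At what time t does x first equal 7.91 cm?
cos(ωt) = x/A = 7.91/12.0 = 0.6592
ωt = arccos(0.6592) = 0.8511 rad
t = 0.8511/4.97 = 0.1712 s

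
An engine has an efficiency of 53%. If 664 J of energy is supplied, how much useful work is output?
W_out = η × W_in = 0.53 × 664 = 351.92 J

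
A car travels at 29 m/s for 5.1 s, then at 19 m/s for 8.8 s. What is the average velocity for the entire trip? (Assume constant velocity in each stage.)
d₁ = v₁t₁ = 29 × 5.1 = 147.9 m
d₂ = v₂t₂ = 19 × 8.8 = 167.2 m
d_total = 315.1 m, t_total = 13.9 s
v_avg = d_total/t_total = 315.1/13.9 = 22.67 m/s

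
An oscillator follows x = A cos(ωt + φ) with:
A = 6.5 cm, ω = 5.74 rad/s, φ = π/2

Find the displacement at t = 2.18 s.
x = A cos(ωt + φ) = 6.5×cos(5.74×2.18 + π/2) = 0.3454 cm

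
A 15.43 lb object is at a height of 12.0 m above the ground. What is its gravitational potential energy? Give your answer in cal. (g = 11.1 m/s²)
PE = mgh = 6.999 kg × 11.1 m/s² × 12 m = 932.3 J = 222.8 cal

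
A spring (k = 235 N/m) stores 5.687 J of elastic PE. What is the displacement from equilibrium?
PE = ½kx² → x = √(2PE/k) = √(2×5.687/235) = 0.22 m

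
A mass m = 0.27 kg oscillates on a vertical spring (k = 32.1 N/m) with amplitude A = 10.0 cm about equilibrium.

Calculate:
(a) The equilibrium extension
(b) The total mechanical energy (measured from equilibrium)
x_eq = mg/k = 0.27×9.81/32.1 = 0.08251 m = 8.251 cm
E = ½kA² = ½×32.1×(0.1)² = 0.1605 J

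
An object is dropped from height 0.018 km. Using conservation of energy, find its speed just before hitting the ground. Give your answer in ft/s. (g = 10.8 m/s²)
mgh = ½mv² → v = √(2gh) = √(2×10.8×18) = 19.72 m/s = 64.69 ft/s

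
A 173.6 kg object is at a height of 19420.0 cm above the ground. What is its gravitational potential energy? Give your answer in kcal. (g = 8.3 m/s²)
PE = mgh = 173.6 kg × 8.3 m/s² × 194.2 m = 2.798e+05 J = 66.88 kcal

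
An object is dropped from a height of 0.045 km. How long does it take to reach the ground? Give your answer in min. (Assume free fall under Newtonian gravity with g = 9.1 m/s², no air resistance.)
t = √(2h/g) (with unit conversion) = 0.05241 min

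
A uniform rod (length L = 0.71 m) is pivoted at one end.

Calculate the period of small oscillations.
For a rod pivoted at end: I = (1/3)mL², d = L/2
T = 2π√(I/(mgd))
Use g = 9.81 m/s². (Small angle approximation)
I/m = (1/3)L² = 0.168 m²; d = L/2 = 0.355 m
T = 2π√(I/(mgd)) = 2π√(0.168/(9.81×0.355)) = 1.38 s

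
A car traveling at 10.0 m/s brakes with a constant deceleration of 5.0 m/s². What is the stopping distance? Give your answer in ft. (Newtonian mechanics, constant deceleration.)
d = v₀² / (2a) (with unit conversion) = 32.81 ft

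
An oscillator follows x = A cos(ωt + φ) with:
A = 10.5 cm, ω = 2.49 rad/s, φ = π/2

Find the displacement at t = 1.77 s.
x = A cos(ωt + φ) = 10.5×cos(2.49×1.77 + π/2) = 10.02 cm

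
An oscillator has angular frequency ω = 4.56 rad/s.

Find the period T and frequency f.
T = 2π/ω = 2π/4.56 = 1.378 s; f = ω/2π = 0.7257 Hz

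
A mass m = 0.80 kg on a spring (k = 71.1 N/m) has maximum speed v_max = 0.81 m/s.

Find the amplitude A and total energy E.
½mv²_max = ½kA² → A = v_max√(m/k) = 0.81×√(0.8/71.1) = 0.08592 m = 8.592 cm
E = ½mv²_max = ½×0.8×0.81² = 0.2624 J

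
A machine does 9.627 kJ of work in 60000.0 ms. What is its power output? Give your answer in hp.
P = W/t = 9627 J / 60 s = 160.4 W = 0.2152 hp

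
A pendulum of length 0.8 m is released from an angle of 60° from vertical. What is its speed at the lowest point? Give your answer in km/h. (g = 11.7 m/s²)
h = L(1 − cosθ) = 0.8×(1 − cos60°) = 0.4 m
v = √(2gh) = √(2×11.7×0.4) = 3.059 m/s = 11.01 km/h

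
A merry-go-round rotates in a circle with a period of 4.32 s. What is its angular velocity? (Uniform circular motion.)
ω = 2π/T = 2π/4.32 = 1.4544 rad/s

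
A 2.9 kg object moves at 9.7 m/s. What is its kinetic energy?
KE = ½mv² = ½×2.9×9.7² = 136.4305 J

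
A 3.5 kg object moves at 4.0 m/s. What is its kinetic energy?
KE = ½mv² = ½×3.5×4.0² = 28.0 J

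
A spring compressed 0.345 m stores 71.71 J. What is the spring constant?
PE = ½kx² → k = 2PE/x² = 2×71.71/0.345² = 1205.0 N/m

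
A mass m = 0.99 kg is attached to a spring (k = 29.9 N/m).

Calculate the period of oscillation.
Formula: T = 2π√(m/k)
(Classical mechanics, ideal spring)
T = 2π√(m/k) = 2π√(0.99/29.9) = 1.143 s; f = 1/T = 0.8747 Hz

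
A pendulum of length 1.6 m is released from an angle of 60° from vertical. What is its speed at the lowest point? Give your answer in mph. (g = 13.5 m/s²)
h = L(1 − cosθ) = 1.6×(1 − cos60°) = 0.8 m
v = √(2gh) = √(2×13.5×0.8) = 4.648 m/s = 10.4 mph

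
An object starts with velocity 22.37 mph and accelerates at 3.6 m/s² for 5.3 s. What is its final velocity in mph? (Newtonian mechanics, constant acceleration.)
v = v₀ + at (with unit conversion) = 65.05 mph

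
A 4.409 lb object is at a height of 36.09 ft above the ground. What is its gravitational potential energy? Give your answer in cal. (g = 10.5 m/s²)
PE = mgh = 2 kg × 10.5 m/s² × 11 m = 231 J = 55.21 cal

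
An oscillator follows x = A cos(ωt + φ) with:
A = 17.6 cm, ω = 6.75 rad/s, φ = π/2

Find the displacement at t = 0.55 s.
x = A cos(ωt + φ) = 17.6×cos(6.75×0.55 + π/2) = 9.511 cm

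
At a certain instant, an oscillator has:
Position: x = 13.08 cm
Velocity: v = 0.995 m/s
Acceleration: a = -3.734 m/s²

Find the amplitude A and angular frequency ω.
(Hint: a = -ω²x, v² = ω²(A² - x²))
a = −ω²x → ω = √(|a|/x) = √(3.734/0.1308) = 5.343 rad/s
v² = ω²(A² − x²) → A = √(x² + v²/ω²) = √(0.1308² + 0.995²/5.343²) = 0.2276 m = 22.76 cm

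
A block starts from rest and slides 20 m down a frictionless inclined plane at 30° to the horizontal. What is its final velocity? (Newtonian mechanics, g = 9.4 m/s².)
a = g sin(θ) = 9.4 × sin(30°) = 4.7 m/s²
v = √(2ad) = √(2 × 4.7 × 20) = 13.71 m/s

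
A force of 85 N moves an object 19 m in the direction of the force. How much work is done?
W = Fd = 85×19 = 1615.0 J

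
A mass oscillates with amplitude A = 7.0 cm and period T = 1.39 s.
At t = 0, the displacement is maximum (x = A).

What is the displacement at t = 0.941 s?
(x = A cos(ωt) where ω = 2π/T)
ω = 2π/T = 2π/1.39 = 4.52 rad/s
x = A cos(ωt) = 7.0×cos(4.52×0.941) = -3.1 cm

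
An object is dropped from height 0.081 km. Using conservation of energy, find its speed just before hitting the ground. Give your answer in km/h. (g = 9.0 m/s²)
mgh = ½mv² → v = √(2gh) = √(2×9.0×81) = 38.18 m/s = 137.5 km/h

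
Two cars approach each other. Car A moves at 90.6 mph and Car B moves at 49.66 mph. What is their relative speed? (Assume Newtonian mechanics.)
v_rel = v_A + v_B = 90.6 + 49.66 = 140.3 mph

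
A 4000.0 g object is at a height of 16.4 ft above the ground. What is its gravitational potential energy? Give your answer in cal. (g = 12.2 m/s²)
PE = mgh = 4 kg × 12.2 m/s² × 4.999 m = 243.9 J = 58.3 cal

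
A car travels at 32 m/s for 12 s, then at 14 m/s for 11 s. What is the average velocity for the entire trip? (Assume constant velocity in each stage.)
d₁ = v₁t₁ = 32 × 12 = 384 m
d₂ = v₂t₂ = 14 × 11 = 154 m
d_total = 538 m, t_total = 23 s
v_avg = d_total/t_total = 538/23 = 23.39 m/s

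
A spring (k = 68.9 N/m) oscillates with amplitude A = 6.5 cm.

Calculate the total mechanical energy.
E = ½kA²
E = ½kA² = ½×68.9×(0.065)² = 0.1456 J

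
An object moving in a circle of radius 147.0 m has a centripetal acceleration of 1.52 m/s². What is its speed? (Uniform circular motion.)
v = √(a_c × r) = √(1.52 × 147.0) = 14.95 m/s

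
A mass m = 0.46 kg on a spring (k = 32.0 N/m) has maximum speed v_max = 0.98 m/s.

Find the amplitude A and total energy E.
½mv²_max = ½kA² → A = v_max√(m/k) = 0.98×√(0.46/32.0) = 0.1175 m = 11.75 cm
E = ½mv²_max = ½×0.46×0.98² = 0.2209 J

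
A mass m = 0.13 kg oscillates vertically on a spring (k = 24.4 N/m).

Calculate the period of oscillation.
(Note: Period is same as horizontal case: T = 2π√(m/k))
T = 2π√(m/k) = 2π√(0.13/24.4) = 0.4586 s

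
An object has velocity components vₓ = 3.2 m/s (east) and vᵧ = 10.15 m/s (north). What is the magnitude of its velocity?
|v| = √(vₓ² + vᵧ²) = √(3.2² + 10.15²) = √(113.263) = 10.64 m/s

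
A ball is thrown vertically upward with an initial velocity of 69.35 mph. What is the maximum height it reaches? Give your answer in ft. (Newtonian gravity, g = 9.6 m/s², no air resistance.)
h_max = v₀²/(2g) (with unit conversion) = 164.2 ft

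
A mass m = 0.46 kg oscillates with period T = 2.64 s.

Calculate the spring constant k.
T = 2π√(m/k) → k = m(2π/T)² = 0.46×(2π/2.64)² = 2.606 N/m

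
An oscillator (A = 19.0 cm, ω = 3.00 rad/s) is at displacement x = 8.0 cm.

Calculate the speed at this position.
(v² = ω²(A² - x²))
v = ω√(A² − x²) = 3.0×√(0.19² − 0.08²) = 0.517 m/s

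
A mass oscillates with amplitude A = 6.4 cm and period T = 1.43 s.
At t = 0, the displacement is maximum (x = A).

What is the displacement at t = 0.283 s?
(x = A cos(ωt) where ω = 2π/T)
ω = 2π/T = 2π/1.43 = 4.394 rad/s
x = A cos(ωt) = 6.4×cos(4.394×0.283) = 2.058 cm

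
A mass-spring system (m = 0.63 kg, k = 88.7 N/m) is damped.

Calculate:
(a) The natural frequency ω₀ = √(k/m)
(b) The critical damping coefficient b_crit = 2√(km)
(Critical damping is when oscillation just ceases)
ω₀ = √(k/m) = √(88.7/0.63) = 11.87 rad/s
b_crit = 2√(km) = 2√(88.7×0.63) = 14.95 kg/s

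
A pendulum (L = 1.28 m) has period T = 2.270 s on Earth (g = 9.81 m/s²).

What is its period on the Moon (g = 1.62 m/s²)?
T = 2π√(L/g), so T_moon/T_earth = √(g_earth/g_moon)
T_moon = 2π√(1.28/1.62) = 5.585 s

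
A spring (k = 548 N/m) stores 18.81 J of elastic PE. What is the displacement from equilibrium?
PE = ½kx² → x = √(2PE/k) = √(2×18.81/548) = 0.262 m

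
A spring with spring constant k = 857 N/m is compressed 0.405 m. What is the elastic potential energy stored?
PE = ½kx² = ½×857×0.405² = 70.28 J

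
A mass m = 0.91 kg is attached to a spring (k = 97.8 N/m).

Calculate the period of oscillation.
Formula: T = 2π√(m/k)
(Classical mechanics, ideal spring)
T = 2π√(m/k) = 2π√(0.91/97.8) = 0.6061 s; f = 1/T = 1.65 Hz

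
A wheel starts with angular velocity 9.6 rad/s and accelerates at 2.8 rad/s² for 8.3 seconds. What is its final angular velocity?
ω = ω₀ + αt = 9.6 + 2.8 × 8.3 = 32.84 rad/s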